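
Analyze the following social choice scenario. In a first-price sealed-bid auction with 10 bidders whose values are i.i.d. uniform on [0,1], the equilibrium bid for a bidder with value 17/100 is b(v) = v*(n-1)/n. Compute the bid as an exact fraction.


Step 1: The symmetric BNE bidding function is b(v) = v * (n-1) / n
Step 2: Substitute v = 17/100 and n = 10
Step 3: b = 17/100 * 9/10
Step 4: b = 153/1000

153/1000


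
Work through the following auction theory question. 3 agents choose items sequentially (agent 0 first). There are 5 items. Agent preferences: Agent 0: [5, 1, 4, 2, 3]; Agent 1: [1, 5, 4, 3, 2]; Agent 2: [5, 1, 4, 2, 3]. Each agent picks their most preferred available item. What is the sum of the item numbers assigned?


Step 1: Agent 0 picks item 5
Step 2: Agent 1 picks item 1
Step 3: Agent 2 picks item 4
Step 4: Sum = 5 + 1 + 4 = 10

10


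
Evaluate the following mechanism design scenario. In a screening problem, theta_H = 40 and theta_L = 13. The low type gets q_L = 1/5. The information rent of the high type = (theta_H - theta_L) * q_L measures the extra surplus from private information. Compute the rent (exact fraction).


Step 1: theta_H - theta_L = 40 - 13 = 27
Step 2: Information rent = (theta_H - theta_L) * q_L
Step 3: = 27 * 1/5
Step 4: = 27/5

27/5


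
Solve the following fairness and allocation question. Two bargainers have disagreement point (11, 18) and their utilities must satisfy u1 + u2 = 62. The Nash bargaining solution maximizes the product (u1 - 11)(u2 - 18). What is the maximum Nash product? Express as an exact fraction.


Step 1: The Nash solution splits surplus symmetrically above the disagreement point
Step 2: u1 = (total + d1 - d2)/2 = (62 + 11 - 18)/2 = 55/2
Step 3: u2 = (total - d1 + d2)/2 = (62 - 11 + 18)/2 = 69/2
Step 4: Nash product = (55/2 - 11) * (69/2 - 18)
Step 5: = 33/2 * 33/2 = 1089/4

1089/4


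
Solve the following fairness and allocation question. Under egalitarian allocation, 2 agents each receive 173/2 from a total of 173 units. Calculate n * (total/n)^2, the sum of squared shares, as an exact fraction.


Step 1: Each agent's share = 173/2
Step 2: Square of each share = (173/2)^2 = 29929/4
Step 3: Sum of squares = 2 * 29929/4 = 29929/2

29929/2


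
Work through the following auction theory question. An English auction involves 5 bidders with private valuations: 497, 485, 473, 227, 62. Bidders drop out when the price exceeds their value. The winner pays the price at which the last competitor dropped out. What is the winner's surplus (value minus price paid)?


Step 1: Identify the highest value: 497
Step 2: Identify the second-highest value: 485
Step 3: The final price = second-highest value = 485
Step 4: Surplus = 497 - 485 = 12

12


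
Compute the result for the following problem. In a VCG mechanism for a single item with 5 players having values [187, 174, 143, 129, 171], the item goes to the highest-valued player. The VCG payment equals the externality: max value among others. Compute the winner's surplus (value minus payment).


Step 1: The winner is the agent with the highest value: agent 0 with value 187
Step 2: Values of other agents: [174, 143, 129, 171]
Step 3: VCG payment = max of others' values = 174
Step 4: Surplus = 187 - 174 = 13

13


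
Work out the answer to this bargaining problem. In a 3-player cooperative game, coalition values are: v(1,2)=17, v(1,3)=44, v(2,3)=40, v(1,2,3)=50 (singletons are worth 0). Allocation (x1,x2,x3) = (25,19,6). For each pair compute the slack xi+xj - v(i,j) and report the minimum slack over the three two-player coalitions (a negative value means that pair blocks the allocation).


Step 1: Slack for coalition (1,2): x1+x2 - v12 = 44 - 17 = 27
Step 2: Slack for coalition (1,3): x1+x3 - v13 = 31 - 44 = -13
Step 3: Slack for coalition (2,3): x2+x3 - v23 = 25 - 40 = -15
Step 4: Minimum slack = min(27, -13, -15) = -15, attained by (2,3); coalition (2,3) can block (slack < 0), so the allocation is not in the core

-15


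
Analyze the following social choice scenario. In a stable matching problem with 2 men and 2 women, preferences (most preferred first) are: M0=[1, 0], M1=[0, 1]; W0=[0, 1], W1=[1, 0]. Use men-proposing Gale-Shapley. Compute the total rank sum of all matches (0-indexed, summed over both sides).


Step 1: Run Gale-Shapley (men propose, women hold best offer):
  M0 proposes to W1; she accepts
  M1 proposes to W0; she accepts
Step 2: Final matching: W0-M1, W1-M0
Step 3: 0-indexed ranks (man's rank of his match, then woman's): 0 + 1 + 0 + 1
Step 4: Total rank sum = 2

2


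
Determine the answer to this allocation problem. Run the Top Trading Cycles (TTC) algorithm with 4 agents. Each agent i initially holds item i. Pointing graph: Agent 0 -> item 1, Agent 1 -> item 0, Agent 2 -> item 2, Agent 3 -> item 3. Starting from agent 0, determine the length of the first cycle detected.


Step 1: Trace the pointer graph from agent 0: 0 -> 1 -> 0
Step 2: A cycle is detected when we revisit agent 0
Step 3: The cycle is: 0 -> 1 -> 0
Step 4: Cycle length = 2

2


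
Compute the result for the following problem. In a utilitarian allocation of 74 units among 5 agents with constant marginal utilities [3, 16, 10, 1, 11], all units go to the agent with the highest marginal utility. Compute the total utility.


Step 1: The marginal utilities are [3, 16, 10, 1, 11]
Step 2: The highest marginal utility is 16
Step 3: All 74 units go to that agent
Step 4: Total utility = 16 * 74 = 1184

1184


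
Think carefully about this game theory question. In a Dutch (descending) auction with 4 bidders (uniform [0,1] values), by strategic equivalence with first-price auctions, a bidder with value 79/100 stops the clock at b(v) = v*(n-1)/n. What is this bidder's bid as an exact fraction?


Step 1: Dutch auctions are strategically equivalent to first-price auctions
Step 2: The equilibrium bid is b(v) = v*(n-1)/n
Step 3: b = 79/100 * 3/4
Step 4: b = 237/400

237/400


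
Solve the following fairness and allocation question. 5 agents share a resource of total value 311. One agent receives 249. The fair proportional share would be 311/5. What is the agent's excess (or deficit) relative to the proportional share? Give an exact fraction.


Step 1: Proportional share = 311/5
Step 2: Agent's actual allocation = 249
Step 3: Excess = 249 - 311/5 = 934/5

934/5


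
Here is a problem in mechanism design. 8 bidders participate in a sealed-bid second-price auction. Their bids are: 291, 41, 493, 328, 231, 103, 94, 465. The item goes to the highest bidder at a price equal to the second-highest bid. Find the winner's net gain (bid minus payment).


Step 1: Sort bids in descending order: 493, 465, 328, 291, 231, 103, 94, 41
Step 2: The winning bid is the highest: 493
Step 3: The payment equals the second-highest bid: 465
Step 4: Surplus = winner's bid - payment = 493 - 465 = 28

28


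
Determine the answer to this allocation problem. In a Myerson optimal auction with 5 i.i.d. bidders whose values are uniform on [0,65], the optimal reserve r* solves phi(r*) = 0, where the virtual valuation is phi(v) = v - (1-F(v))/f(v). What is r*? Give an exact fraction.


Step 1: For U[0,65], F(v) = v/65 and f(v) = 1/65
Step 2: phi(v) = v - (1 - v/65)/(1/65) = v - (65 - v) = 2v - 65
Step 3: Set phi(r*) = 0: 2r* - 65 = 0
Step 4: r* = 65/2 (the number of bidders n = 5 does not enter)

65/2


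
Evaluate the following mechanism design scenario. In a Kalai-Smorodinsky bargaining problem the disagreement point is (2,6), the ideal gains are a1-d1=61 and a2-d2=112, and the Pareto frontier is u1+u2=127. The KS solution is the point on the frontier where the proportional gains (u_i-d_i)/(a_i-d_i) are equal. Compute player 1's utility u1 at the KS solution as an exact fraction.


Step 1: At the KS point, (u1-d1)/r1 = (u2-d2)/r2 = t and u1+u2 = 127
Step 2: u1 = d1 + r1*t and u2 = d2 + r2*t, so (d1 + r1*t) + (d2 + r2*t) = 127
Step 3: t = (127 - 2 - 6)/(61 + 112) = 119/173
Step 4: u1 = d1 + r1*t = 2 + 61 * 119/173 = 7605/173
Step 5: (Check: u2 = d2 + r2*t = 14366/173; u1+u2 = 7605/173 + 14366/173 = 127, on the frontier.)

7605/173


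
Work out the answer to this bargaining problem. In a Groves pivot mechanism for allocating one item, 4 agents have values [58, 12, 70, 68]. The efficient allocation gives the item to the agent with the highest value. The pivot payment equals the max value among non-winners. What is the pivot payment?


Step 1: The efficient winner is agent 2 with value 70
Step 2: Other agents' values: [58, 12, 68]
Step 3: Pivot payment = max(others) = 68
Step 4: The winner pays 68

68


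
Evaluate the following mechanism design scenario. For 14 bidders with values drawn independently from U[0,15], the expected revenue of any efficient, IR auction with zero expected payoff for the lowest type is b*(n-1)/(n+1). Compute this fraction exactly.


Step 1: By Revenue Equivalence, expected revenue = b*(n-1)/(n+1)
Step 2: Substituting n = 14, b = 15
Step 3: Revenue = 15*(14-1)/(14+1) = 15*13/15
Step 4: Revenue = 195/15 = 13

13


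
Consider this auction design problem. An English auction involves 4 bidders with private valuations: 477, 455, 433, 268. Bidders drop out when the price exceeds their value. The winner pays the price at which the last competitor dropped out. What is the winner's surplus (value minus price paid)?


Step 1: Identify the highest value: 477
Step 2: Identify the second-highest value: 455
Step 3: The final price = second-highest value = 455
Step 4: Surplus = 477 - 455 = 22

22


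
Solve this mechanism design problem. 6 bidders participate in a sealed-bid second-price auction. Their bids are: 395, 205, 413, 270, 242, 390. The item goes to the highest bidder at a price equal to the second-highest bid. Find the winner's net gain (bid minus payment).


Step 1: Sort bids in descending order: 413, 395, 390, 270, 242, 205
Step 2: The winning bid is the highest: 413
Step 3: The payment equals the second-highest bid: 395
Step 4: Surplus = winner's bid - payment = 413 - 395 = 18

18


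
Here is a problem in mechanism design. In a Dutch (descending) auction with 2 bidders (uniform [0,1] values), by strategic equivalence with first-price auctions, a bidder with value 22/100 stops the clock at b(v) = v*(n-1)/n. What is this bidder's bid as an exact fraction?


Step 1: Dutch auctions are strategically equivalent to first-price auctions
Step 2: The equilibrium bid is b(v) = v*(n-1)/n
Step 3: b = 11/50 * 1/2
Step 4: b = 11/100

11/100


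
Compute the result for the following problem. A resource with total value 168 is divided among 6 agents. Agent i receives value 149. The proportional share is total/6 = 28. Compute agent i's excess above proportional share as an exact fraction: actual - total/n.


Step 1: Proportional share = 168/6 = 28
Step 2: Agent's actual allocation = 149
Step 3: Excess = 149 - 28 = 121

121


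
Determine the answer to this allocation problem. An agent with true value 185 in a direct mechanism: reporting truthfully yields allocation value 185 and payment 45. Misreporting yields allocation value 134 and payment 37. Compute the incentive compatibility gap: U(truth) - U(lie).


Step 1: U(truth) = value - payment = 185 - 45 = 140
Step 2: U(lie) = allocation - payment = 134 - 37 = 97
Step 3: IC gap = 140 - 97 = 43

43


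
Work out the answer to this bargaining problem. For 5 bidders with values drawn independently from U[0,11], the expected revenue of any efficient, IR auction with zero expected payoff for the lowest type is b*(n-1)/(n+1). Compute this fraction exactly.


Step 1: By Revenue Equivalence, expected revenue = b*(n-1)/(n+1)
Step 2: Substituting n = 5, b = 11
Step 3: Revenue = 11*(5-1)/(5+1) = 11*4/6
Step 4: Revenue = 44/6 = 22/3

22/3


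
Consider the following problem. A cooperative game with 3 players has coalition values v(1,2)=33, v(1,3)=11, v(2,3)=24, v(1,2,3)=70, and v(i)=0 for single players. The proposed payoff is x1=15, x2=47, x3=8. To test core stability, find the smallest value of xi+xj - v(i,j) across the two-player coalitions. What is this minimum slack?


Step 1: Slack for coalition (1,2): x1+x2 - v12 = 62 - 33 = 29
Step 2: Slack for coalition (1,3): x1+x3 - v13 = 23 - 11 = 12
Step 3: Slack for coalition (2,3): x2+x3 - v23 = 55 - 24 = 31
Step 4: Minimum slack = min(29, 12, 31) = 12, attained by (1,3); no pair can gain by deviating, so the allocation is in the core

12


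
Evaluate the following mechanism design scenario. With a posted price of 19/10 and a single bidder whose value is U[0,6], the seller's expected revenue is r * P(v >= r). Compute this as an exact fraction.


Step 1: Posted price r = 19/10, value support [0,6]
Step 2: P(v >= r) = (6 - 19/10)/6 = 41/60
Step 3: Expected revenue = r * P(v >= r) = 19/10 * 41/60
Step 4: Revenue = 779/600

779/600


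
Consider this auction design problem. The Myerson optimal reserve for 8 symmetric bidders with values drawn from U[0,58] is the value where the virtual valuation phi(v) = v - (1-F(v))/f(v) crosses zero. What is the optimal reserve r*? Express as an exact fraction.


Step 1: For U[0,58], F(v) = v/58 and f(v) = 1/58
Step 2: phi(v) = v - (1 - v/58)/(1/58) = v - (58 - v) = 2v - 58
Step 3: Set phi(r*) = 0: 2r* - 58 = 0
Step 4: r* = 58/2 = 29 (the number of bidders n = 8 does not enter)

29


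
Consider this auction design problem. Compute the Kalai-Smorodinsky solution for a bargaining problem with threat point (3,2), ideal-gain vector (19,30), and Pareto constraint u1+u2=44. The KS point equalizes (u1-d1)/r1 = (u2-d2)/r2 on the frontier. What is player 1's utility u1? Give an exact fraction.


Step 1: At the KS point, (u1-d1)/r1 = (u2-d2)/r2 = t and u1+u2 = 44
Step 2: u1 = d1 + r1*t and u2 = d2 + r2*t, so (d1 + r1*t) + (d2 + r2*t) = 44
Step 3: t = (44 - 3 - 2)/(19 + 30) = 39/49
Step 4: u1 = d1 + r1*t = 3 + 19 * 39/49 = 888/49
Step 5: (Check: u2 = d2 + r2*t = 1268/49; u1+u2 = 888/49 + 1268/49 = 44, on the frontier.)

888/49


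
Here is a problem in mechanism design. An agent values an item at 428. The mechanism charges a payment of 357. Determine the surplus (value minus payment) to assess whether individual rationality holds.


Step 1: Surplus = value - payment = 428 - 357 = 71
Step 2: IR is satisfied (surplus >= 0)

71


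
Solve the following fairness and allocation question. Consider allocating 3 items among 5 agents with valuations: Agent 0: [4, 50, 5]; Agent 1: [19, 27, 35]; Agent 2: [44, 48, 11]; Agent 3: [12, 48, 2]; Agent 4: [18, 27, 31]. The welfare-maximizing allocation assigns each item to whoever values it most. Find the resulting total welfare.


Step 1: For each item, find the maximum value among all agents.
Step 2: Item 0 -> Agent 2 (value 44)
Step 3: Item 1 -> Agent 0 (value 50)
Step 4: Item 2 -> Agent 1 (value 35)
Step 5: Total welfare = 44 + 50 + 35 = 129

129


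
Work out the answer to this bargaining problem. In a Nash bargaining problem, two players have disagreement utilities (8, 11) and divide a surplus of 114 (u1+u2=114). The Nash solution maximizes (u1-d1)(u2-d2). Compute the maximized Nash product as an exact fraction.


Step 1: The Nash solution splits surplus symmetrically above the disagreement point
Step 2: u1 = (total + d1 - d2)/2 = (114 + 8 - 11)/2 = 111/2
Step 3: u2 = (total - d1 + d2)/2 = (114 - 8 + 11)/2 = 117/2
Step 4: Nash product = (111/2 - 8) * (117/2 - 11)
Step 5: = 95/2 * 95/2 = 9025/4

9025/4


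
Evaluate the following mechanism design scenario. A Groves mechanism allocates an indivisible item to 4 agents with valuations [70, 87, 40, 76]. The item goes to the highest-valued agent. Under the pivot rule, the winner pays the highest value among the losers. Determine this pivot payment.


Step 1: The efficient winner is agent 1 with value 87
Step 2: Other agents' values: [70, 40, 76]
Step 3: Pivot payment = max(others) = 76
Step 4: The winner pays 76

76


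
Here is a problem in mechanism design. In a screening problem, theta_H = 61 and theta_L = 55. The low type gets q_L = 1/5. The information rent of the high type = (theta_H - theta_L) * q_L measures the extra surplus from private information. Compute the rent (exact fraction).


Step 1: theta_H - theta_L = 61 - 55 = 6
Step 2: Information rent = (theta_H - theta_L) * q_L
Step 3: = 6 * 1/5
Step 4: = 6/5

6/5


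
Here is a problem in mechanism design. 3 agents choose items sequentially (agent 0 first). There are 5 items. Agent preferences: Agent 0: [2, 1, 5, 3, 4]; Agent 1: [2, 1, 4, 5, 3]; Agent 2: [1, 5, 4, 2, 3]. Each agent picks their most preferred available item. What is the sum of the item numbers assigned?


Step 1: Agent 0 picks item 2
Step 2: Agent 1 picks item 1
Step 3: Agent 2 picks item 5
Step 4: Sum = 2 + 1 + 5 = 8

8


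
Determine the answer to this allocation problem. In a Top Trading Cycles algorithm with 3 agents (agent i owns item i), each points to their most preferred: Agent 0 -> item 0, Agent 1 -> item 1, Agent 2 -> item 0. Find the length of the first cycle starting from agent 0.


Step 1: Trace the pointer graph from agent 0: 0 -> 0
Step 2: A cycle is detected when we revisit agent 0
Step 3: The cycle is: 0 -> 0
Step 4: Cycle length = 1

1


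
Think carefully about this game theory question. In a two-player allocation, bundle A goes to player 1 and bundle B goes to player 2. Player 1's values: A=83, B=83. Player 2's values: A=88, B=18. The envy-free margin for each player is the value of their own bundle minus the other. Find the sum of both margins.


Step 1: Player 1's margin = v1(A) - v1(B) = 83 - 83 = 0
Step 2: Player 2's margin = v2(B) - v2(A) = 18 - 88 = -70
Step 3: Total margin = 0 + -70 = -70

-70


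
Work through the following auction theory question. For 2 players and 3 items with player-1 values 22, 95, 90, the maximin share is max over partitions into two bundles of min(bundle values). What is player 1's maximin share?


Step 1: Item values = 22, 95, 90
Step 2: Enumerate all 2-bundle partitions and take the smaller bundle:
  Partition 1: {22} vs {95,90} -> bundles 22, 185; min = 22
  Partition 2: {95} vs {22,90} -> bundles 95, 112; min = 95
  Partition 3: {90} vs {22,95} -> bundles 90, 117; min = 90
Step 3: MMS = max(22, 95, 90) = 95

95


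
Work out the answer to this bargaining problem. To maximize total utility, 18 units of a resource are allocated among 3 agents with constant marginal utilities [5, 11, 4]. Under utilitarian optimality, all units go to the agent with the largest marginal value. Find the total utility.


Step 1: The marginal utilities are [5, 11, 4]
Step 2: The highest marginal utility is 11
Step 3: All 18 units go to that agent
Step 4: Total utility = 11 * 18 = 198

198


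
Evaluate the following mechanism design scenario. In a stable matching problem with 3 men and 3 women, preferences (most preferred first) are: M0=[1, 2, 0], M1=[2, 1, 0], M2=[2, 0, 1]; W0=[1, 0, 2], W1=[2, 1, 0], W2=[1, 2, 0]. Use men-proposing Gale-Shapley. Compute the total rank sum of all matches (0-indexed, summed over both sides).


Step 1: Run Gale-Shapley (men propose, women hold best offer):
  M0 proposes to W1; she accepts
  M1 proposes to W2; she accepts
  M2 proposes to W2; rejected
  M2 proposes to W0; she accepts
Step 2: Final matching: W0-M2, W1-M0, W2-M1
Step 3: 0-indexed ranks (man's rank of his match, then woman's): 1 + 2 + 0 + 2 + 0 + 0
Step 4: Total rank sum = 5

5


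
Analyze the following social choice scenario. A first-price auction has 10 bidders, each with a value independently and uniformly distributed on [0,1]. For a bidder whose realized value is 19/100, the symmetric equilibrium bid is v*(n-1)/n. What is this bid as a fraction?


Step 1: The symmetric BNE bidding function is b(v) = v * (n-1) / n
Step 2: Substitute v = 19/100 and n = 10
Step 3: b = 19/100 * 9/10
Step 4: b = 171/1000

171/1000


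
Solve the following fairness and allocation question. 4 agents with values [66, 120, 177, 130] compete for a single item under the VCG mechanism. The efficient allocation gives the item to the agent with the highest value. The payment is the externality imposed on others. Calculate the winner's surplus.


Step 1: The winner is the agent with the highest value: agent 2 with value 177
Step 2: Values of other agents: [66, 120, 130]
Step 3: VCG payment = max of others' values = 130
Step 4: Surplus = 177 - 130 = 47

47


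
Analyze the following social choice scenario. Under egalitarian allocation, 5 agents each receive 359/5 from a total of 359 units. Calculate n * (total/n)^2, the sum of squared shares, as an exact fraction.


Step 1: Each agent's share = 359/5
Step 2: Square of each share = (359/5)^2 = 128881/25
Step 3: Sum of squares = 5 * 128881/25 = 128881/5

128881/5


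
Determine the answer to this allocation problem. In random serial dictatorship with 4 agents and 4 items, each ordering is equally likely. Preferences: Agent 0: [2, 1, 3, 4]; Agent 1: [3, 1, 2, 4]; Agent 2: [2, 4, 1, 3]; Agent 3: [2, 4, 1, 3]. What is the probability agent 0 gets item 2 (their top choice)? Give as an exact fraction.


Step 1: Agent 0 wants item 2
Step 2: There are 24 possible orderings of agents
Step 3: In 8 orderings, agent 0 gets item 2
Step 4: Probability = 8/24 = 1/3

1/3


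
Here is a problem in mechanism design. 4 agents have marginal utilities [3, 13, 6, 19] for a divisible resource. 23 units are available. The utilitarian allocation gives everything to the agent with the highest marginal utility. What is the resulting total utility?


Step 1: The marginal utilities are [3, 13, 6, 19]
Step 2: The highest marginal utility is 19
Step 3: All 23 units go to that agent
Step 4: Total utility = 19 * 23 = 437

437


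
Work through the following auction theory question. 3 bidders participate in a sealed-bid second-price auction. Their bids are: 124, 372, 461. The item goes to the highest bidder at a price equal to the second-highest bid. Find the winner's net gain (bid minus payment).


Step 1: Sort bids in descending order: 461, 372, 124
Step 2: The winning bid is the highest: 461
Step 3: The payment equals the second-highest bid: 372
Step 4: Surplus = winner's bid - payment = 461 - 372 = 89

89


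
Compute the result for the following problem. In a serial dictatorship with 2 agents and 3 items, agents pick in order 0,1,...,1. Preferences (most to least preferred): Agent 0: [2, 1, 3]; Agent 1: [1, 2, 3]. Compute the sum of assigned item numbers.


Step 1: Agent 0 picks item 2
Step 2: Agent 1 picks item 1
Step 3: Sum = 2 + 1 = 3

3


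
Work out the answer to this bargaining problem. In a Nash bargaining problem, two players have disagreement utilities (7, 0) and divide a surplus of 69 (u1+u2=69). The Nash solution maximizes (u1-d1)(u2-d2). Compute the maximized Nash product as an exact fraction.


Step 1: The Nash solution splits surplus symmetrically above the disagreement point
Step 2: u1 = (total + d1 - d2)/2 = (69 + 7 - 0)/2 = 38
Step 3: u2 = (total - d1 + d2)/2 = (69 - 7 + 0)/2 = 31
Step 4: Nash product = (38 - 7) * (31 - 0)
Step 5: = 31 * 31 = 961

961


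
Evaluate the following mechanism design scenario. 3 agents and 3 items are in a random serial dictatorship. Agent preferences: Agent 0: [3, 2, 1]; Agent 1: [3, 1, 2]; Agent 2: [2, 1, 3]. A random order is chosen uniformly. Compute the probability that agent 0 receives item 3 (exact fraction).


Step 1: Agent 0 wants item 3
Step 2: There are 6 possible orderings of agents
Step 3: In 3 orderings, agent 0 gets item 3
Step 4: Probability = 3/6 = 1/2

1/2


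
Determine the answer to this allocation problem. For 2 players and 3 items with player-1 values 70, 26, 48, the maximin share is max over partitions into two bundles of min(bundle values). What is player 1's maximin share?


Step 1: Item values = 70, 26, 48
Step 2: Enumerate all 2-bundle partitions and take the smaller bundle:
  Partition 1: {70} vs {26,48} -> bundles 70, 74; min = 70
  Partition 2: {26} vs {70,48} -> bundles 26, 118; min = 26
  Partition 3: {48} vs {70,26} -> bundles 48, 96; min = 48
Step 3: MMS = max(70, 26, 48) = 70

70


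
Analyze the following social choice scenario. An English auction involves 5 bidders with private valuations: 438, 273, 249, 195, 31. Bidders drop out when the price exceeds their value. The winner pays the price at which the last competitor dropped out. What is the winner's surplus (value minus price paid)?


Step 1: Identify the highest value: 438
Step 2: Identify the second-highest value: 273
Step 3: The final price = second-highest value = 273
Step 4: Surplus = 438 - 273 = 165

165


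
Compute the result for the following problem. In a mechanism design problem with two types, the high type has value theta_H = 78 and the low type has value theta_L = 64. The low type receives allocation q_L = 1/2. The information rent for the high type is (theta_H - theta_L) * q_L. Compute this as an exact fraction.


Step 1: theta_H - theta_L = 78 - 64 = 14
Step 2: Information rent = (theta_H - theta_L) * q_L
Step 3: = 14 * 1/2
Step 4: = 7

7


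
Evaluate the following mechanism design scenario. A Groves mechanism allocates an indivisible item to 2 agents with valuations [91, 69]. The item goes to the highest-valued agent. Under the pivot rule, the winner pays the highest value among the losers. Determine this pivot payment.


Step 1: The efficient winner is agent 0 with value 91
Step 2: Other agents' values: [69]
Step 3: Pivot payment = max(others) = 69
Step 4: The winner pays 69

69


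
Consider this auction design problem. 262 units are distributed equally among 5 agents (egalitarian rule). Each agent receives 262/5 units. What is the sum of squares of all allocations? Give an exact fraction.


Step 1: Each agent's share = 262/5
Step 2: Square of each share = (262/5)^2 = 68644/25
Step 3: Sum of squares = 5 * 68644/25 = 68644/5

68644/5


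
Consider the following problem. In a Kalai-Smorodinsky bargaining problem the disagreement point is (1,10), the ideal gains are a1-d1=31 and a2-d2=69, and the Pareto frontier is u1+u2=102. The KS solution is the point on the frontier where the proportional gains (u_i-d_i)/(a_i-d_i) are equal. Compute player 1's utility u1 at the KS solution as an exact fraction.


Step 1: At the KS point, (u1-d1)/r1 = (u2-d2)/r2 = t and u1+u2 = 102
Step 2: u1 = d1 + r1*t and u2 = d2 + r2*t, so (d1 + r1*t) + (d2 + r2*t) = 102
Step 3: t = (102 - 1 - 10)/(31 + 69) = 91/100
Step 4: u1 = d1 + r1*t = 1 + 31 * 91/100 = 2921/100
Step 5: (Check: u2 = d2 + r2*t = 7279/100; u1+u2 = 2921/100 + 7279/100 = 102, on the frontier.)

2921/100


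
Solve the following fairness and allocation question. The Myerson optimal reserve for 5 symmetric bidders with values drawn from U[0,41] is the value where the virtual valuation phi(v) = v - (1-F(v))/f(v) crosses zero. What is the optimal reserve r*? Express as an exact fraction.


Step 1: For U[0,41], F(v) = v/41 and f(v) = 1/41
Step 2: phi(v) = v - (1 - v/41)/(1/41) = v - (41 - v) = 2v - 41
Step 3: Set phi(r*) = 0: 2r* - 41 = 0
Step 4: r* = 41/2 (the number of bidders n = 5 does not enter)

41/2


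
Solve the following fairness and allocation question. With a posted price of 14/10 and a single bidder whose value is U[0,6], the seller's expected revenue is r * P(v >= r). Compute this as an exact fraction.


Step 1: Posted price r = 7/5, value support [0,6]
Step 2: P(v >= r) = (6 - 7/5)/6 = 23/30
Step 3: Expected revenue = r * P(v >= r) = 7/5 * 23/30
Step 4: Revenue = 161/150

161/150


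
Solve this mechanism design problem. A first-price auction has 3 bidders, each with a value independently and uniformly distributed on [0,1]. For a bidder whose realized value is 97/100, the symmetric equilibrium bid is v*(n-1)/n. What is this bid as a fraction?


Step 1: The symmetric BNE bidding function is b(v) = v * (n-1) / n
Step 2: Substitute v = 97/100 and n = 3
Step 3: b = 97/100 * 2/3
Step 4: b = 97/150

97/150


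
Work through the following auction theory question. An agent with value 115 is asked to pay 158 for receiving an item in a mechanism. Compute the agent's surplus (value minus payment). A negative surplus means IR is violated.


Step 1: Surplus = value - payment = 115 - 158 = -43
Step 2: IR is violated (surplus < 0)

-43


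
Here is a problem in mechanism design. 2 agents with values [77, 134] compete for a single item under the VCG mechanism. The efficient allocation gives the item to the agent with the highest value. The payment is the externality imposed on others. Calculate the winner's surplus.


Step 1: The winner is the agent with the highest value: agent 1 with value 134
Step 2: Values of other agents: [77]
Step 3: VCG payment = max of others' values = 77
Step 4: Surplus = 134 - 77 = 57

57


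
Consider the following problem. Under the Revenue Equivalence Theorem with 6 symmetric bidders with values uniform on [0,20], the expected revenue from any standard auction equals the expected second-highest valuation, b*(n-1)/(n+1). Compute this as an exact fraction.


Step 1: By Revenue Equivalence, expected revenue = b*(n-1)/(n+1)
Step 2: Substituting n = 6, b = 20
Step 3: Revenue = 20*(6-1)/(6+1) = 20*5/7
Step 4: Revenue = 100/7

100/7


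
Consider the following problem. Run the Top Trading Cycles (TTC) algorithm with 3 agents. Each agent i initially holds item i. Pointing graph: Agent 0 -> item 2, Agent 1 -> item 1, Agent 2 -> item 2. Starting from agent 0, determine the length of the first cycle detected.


Step 1: Trace the pointer graph from agent 0: 0 -> 2 -> 2
Step 2: A cycle is detected when we revisit agent 2
Step 3: The cycle is: 2 -> 2
Step 4: Cycle length = 1

1


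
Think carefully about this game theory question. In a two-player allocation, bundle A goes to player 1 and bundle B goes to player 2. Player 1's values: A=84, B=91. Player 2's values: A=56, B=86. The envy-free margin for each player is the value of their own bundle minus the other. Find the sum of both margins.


Step 1: Player 1's margin = v1(A) - v1(B) = 84 - 91 = -7
Step 2: Player 2's margin = v2(B) - v2(A) = 86 - 56 = 30
Step 3: Total margin = -7 + 30 = 23

23


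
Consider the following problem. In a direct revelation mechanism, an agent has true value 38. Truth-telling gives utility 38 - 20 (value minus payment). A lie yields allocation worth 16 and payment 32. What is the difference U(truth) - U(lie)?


Step 1: U(truth) = value - payment = 38 - 20 = 18
Step 2: U(lie) = allocation - payment = 16 - 32 = -16
Step 3: IC gap = 18 - (-16) = 34

34


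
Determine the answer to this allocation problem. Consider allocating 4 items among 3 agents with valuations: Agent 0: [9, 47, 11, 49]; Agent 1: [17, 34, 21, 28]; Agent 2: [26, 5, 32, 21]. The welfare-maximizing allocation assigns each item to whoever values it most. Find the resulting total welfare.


Step 1: For each item, find the maximum value among all agents.
Step 2: Item 0 -> Agent 2 (value 26)
Step 3: Item 1 -> Agent 0 (value 47)
Step 4: Item 2 -> Agent 2 (value 32)
Step 5: Item 3 -> Agent 0 (value 49)
Step 6: Total welfare = 26 + 47 + 32 + 49 = 154

154


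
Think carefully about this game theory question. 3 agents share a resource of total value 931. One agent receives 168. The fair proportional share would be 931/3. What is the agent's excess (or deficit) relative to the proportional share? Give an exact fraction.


Step 1: Proportional share = 931/3
Step 2: Agent's actual allocation = 168
Step 3: Excess = 168 - 931/3 = -427/3

-427/3


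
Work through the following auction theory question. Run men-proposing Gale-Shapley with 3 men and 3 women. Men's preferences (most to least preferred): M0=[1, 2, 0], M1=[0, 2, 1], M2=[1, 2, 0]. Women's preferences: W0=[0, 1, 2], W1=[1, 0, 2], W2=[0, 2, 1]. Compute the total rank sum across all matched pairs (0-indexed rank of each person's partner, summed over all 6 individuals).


Step 1: Run Gale-Shapley (men propose, women hold best offer):
  M0 proposes to W1; she accepts
  M1 proposes to W0; she accepts
  M2 proposes to W1; rejected
  M2 proposes to W2; she accepts
Step 2: Final matching: W0-M1, W1-M0, W2-M2
Step 3: 0-indexed ranks (man's rank of his match, then woman's): 0 + 1 + 0 + 1 + 1 + 1
Step 4: Total rank sum = 4

4


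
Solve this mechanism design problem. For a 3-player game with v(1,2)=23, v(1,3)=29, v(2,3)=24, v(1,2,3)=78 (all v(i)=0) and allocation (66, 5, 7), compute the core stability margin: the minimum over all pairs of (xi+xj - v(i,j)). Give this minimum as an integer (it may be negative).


Step 1: Slack for coalition (1,2): x1+x2 - v12 = 71 - 23 = 48
Step 2: Slack for coalition (1,3): x1+x3 - v13 = 73 - 29 = 44
Step 3: Slack for coalition (2,3): x2+x3 - v23 = 12 - 24 = -12
Step 4: Minimum slack = min(48, 44, -12) = -12, attained by (2,3); coalition (2,3) can block (slack < 0), so the allocation is not in the core

-12


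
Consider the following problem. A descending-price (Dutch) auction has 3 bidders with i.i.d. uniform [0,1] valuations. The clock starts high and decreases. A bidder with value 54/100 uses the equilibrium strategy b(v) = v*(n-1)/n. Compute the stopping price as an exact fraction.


Step 1: Dutch auctions are strategically equivalent to first-price auctions
Step 2: The equilibrium bid is b(v) = v*(n-1)/n
Step 3: b = 27/50 * 2/3
Step 4: b = 9/25

9/25


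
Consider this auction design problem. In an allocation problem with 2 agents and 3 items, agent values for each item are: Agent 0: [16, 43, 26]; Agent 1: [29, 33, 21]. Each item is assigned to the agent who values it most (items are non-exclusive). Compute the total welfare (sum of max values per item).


Step 1: For each item, find the maximum value among all agents.
Step 2: Item 0 -> Agent 1 (value 29)
Step 3: Item 1 -> Agent 0 (value 43)
Step 4: Item 2 -> Agent 0 (value 26)
Step 5: Total welfare = 29 + 43 + 26 = 98

98


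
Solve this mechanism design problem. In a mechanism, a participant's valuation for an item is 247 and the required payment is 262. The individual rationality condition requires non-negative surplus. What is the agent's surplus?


Step 1: Surplus = value - payment = 247 - 262 = -15
Step 2: IR is violated (surplus < 0)

-15


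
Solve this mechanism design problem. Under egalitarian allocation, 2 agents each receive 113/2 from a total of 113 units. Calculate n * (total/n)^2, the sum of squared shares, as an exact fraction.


Step 1: Each agent's share = 113/2
Step 2: Square of each share = (113/2)^2 = 12769/4
Step 3: Sum of squares = 2 * 12769/4 = 12769/2

12769/2


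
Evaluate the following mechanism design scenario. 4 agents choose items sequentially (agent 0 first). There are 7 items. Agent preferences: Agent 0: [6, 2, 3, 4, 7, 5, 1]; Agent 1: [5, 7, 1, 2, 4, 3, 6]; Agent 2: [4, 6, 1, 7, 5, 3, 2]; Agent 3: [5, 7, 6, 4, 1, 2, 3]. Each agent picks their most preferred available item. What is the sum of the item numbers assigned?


Step 1: Agent 0 picks item 6
Step 2: Agent 1 picks item 5
Step 3: Agent 2 picks item 4
Step 4: Agent 3 picks item 7
Step 5: Sum = 6 + 5 + 4 + 7 = 22

22


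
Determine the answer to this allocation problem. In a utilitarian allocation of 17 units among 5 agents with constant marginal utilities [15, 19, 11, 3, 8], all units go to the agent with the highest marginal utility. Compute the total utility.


Step 1: The marginal utilities are [15, 19, 11, 3, 8]
Step 2: The highest marginal utility is 19
Step 3: All 17 units go to that agent
Step 4: Total utility = 19 * 17 = 323

323


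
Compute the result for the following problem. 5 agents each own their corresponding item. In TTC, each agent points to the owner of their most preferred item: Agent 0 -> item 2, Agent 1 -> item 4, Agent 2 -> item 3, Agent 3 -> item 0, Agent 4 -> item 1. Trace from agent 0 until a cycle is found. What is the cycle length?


Step 1: Trace the pointer graph from agent 0: 0 -> 2 -> 3 -> 0
Step 2: A cycle is detected when we revisit agent 0
Step 3: The cycle is: 0 -> 2 -> 3 -> 0
Step 4: Cycle length = 3

3


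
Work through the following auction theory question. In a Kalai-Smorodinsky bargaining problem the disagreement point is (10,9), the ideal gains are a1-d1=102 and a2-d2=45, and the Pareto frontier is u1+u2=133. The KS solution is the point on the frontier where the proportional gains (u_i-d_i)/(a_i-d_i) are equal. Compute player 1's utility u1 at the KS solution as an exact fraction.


Step 1: At the KS point, (u1-d1)/r1 = (u2-d2)/r2 = t and u1+u2 = 133
Step 2: u1 = d1 + r1*t and u2 = d2 + r2*t, so (d1 + r1*t) + (d2 + r2*t) = 133
Step 3: t = (133 - 10 - 9)/(102 + 45) = 114/147 = 38/49
Step 4: u1 = d1 + r1*t = 10 + 102 * 38/49 = 4366/49
Step 5: (Check: u2 = d2 + r2*t = 2151/49; u1+u2 = 4366/49 + 2151/49 = 133, on the frontier.)

4366/49


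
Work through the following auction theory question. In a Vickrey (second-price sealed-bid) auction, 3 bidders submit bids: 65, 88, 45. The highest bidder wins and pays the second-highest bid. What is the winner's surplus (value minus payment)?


Step 1: Sort bids in descending order: 88, 65, 45
Step 2: The winning bid is the highest: 88
Step 3: The payment equals the second-highest bid: 65
Step 4: Surplus = winner's bid - payment = 88 - 65 = 23

23


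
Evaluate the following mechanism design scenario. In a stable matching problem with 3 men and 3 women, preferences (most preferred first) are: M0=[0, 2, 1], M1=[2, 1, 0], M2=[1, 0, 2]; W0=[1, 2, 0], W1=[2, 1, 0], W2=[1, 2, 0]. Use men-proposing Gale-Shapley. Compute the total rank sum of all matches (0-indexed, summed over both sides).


Step 1: Run Gale-Shapley (men propose, women hold best offer):
  M0 proposes to W0; she accepts
  M1 proposes to W2; she accepts
  M2 proposes to W1; she accepts
Step 2: Final matching: W0-M0, W1-M2, W2-M1
Step 3: 0-indexed ranks (man's rank of his match, then woman's): 0 + 2 + 0 + 0 + 0 + 0
Step 4: Total rank sum = 2

2


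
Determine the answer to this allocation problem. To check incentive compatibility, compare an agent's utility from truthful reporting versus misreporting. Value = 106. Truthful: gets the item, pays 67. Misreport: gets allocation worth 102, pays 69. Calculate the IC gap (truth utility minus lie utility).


Step 1: U(truth) = value - payment = 106 - 67 = 39
Step 2: U(lie) = allocation - payment = 102 - 69 = 33
Step 3: IC gap = 39 - 33 = 6

6


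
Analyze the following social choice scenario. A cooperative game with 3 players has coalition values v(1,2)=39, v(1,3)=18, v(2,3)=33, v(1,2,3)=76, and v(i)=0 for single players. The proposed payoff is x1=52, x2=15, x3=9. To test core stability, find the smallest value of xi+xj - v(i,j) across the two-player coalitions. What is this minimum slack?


Step 1: Slack for coalition (1,2): x1+x2 - v12 = 67 - 39 = 28
Step 2: Slack for coalition (1,3): x1+x3 - v13 = 61 - 18 = 43
Step 3: Slack for coalition (2,3): x2+x3 - v23 = 24 - 33 = -9
Step 4: Minimum slack = min(28, 43, -9) = -9, attained by (2,3); coalition (2,3) can block (slack < 0), so the allocation is not in the core

-9


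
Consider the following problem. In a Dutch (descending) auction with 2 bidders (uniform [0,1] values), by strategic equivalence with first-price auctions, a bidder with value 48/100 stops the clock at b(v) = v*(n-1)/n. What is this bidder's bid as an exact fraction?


Step 1: Dutch auctions are strategically equivalent to first-price auctions
Step 2: The equilibrium bid is b(v) = v*(n-1)/n
Step 3: b = 12/25 * 1/2
Step 4: b = 6/25

6/25


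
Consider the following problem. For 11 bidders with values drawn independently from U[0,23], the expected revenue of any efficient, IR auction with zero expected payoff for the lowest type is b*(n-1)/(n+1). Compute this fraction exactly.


Step 1: By Revenue Equivalence, expected revenue = b*(n-1)/(n+1)
Step 2: Substituting n = 11, b = 23
Step 3: Revenue = 23*(11-1)/(11+1) = 23*10/12
Step 4: Revenue = 230/12 = 115/6

115/6


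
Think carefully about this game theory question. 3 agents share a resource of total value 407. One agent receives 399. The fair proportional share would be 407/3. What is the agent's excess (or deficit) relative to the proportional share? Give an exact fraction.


Step 1: Proportional share = 407/3
Step 2: Agent's actual allocation = 399
Step 3: Excess = 399 - 407/3 = 790/3

790/3
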